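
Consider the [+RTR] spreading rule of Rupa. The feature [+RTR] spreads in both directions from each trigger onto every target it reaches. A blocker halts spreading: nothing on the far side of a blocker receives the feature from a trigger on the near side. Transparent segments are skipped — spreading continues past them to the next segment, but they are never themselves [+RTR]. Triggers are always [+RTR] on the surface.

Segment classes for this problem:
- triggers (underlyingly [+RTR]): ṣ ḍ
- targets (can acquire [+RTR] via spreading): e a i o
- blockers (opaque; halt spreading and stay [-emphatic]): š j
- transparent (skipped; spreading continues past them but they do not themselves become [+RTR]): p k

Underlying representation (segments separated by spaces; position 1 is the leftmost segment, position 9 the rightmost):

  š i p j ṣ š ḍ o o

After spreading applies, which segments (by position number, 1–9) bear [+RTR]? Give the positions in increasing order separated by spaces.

From /ṣ/ at 5 rightward: 6 /š/ blocks.
From /ṣ/ at 5 leftward: 4 /j/ blocks.
From /ḍ/ at 7 rightward: 8 /o/ → [+RTR]; 9 /o/ → [+RTR]; word edge.
From /ḍ/ at 7 leftward: 6 /š/ blocks.
Target with no active source: position 2 stays [-emphatic].

5 7 8 9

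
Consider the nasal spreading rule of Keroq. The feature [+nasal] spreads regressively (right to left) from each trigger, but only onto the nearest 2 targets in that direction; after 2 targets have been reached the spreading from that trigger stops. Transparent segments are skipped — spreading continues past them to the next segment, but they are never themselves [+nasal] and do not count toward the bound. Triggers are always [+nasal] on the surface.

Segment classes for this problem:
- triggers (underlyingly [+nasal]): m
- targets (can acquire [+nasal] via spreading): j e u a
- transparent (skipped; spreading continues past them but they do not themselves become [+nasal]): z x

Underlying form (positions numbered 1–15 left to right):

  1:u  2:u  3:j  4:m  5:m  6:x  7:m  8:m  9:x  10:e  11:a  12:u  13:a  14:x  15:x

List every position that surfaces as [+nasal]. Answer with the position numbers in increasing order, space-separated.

From /m/ at 4 leftward: 3 /j/ → [+nasal]; 2 /u/ → [+nasal]; bound reached.
From /m/ at 5 leftward: 4 /m/ is itself a trigger — this domain ends here.
From /m/ at 7 leftward: 6 /x/ transparent; 5 /m/ is itself a trigger — this domain ends here.
From /m/ at 8 leftward: 7 /m/ is itself a trigger — this domain ends here.
Targets with no active source: positions 1 10 11 12 13 stay [-nasal].

2 3 4 5 7 8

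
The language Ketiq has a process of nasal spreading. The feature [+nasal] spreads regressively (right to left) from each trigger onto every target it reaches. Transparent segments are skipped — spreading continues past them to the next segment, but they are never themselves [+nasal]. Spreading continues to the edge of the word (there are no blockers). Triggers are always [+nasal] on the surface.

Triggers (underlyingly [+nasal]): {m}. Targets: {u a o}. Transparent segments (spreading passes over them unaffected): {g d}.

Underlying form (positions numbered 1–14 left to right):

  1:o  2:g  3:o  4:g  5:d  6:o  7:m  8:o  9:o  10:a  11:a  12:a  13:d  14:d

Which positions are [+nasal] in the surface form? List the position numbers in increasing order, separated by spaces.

From /m/ at 7 leftward: 6 /o/ → [+nasal]; 5 /d/ transparent; 4 /g/ transparent; 3 /o/ → [+nasal]; 2 /g/ transparent; 1 /o/ → [+nasal]; word edge.
Targets with no active source: positions 8 9 10 11 12 stay [-nasal].

1 3 6 7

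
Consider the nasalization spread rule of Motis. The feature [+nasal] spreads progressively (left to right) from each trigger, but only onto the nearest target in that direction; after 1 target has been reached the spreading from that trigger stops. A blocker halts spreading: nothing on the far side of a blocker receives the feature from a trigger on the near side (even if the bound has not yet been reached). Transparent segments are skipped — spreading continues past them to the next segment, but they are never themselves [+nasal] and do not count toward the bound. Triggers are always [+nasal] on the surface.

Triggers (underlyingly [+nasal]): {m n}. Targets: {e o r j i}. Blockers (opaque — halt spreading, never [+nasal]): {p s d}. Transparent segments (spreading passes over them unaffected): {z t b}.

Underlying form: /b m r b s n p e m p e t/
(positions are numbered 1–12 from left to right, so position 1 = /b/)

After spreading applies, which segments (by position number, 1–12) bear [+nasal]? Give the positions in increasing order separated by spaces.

From /m/ at 2 rightward: 3 /r/ → [+nasal]; bound reached.
From /n/ at 6 rightward: 7 /p/ blocks.
From /m/ at 9 rightward: 10 /p/ blocks.
Targets with no active source: positions 8 11 stay [-nasal].

2 3 6 9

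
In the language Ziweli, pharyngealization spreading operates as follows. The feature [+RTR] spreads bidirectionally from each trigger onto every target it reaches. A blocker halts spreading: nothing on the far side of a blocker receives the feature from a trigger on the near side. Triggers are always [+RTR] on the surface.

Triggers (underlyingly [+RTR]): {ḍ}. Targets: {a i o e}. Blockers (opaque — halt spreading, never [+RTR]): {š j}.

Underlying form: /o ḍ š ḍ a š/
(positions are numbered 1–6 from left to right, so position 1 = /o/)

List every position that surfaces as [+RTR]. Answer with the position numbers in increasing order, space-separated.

From /ḍ/ at 2 rightward: 3 /š/ blocks.
From /ḍ/ at 2 leftward: 1 /o/ → [+RTR]; word edge.
From /ḍ/ at 4 rightward: 5 /a/ → [+RTR]; 6 /š/ blocks.
From /ḍ/ at 4 leftward: 3 /š/ blocks.

1 2 4 5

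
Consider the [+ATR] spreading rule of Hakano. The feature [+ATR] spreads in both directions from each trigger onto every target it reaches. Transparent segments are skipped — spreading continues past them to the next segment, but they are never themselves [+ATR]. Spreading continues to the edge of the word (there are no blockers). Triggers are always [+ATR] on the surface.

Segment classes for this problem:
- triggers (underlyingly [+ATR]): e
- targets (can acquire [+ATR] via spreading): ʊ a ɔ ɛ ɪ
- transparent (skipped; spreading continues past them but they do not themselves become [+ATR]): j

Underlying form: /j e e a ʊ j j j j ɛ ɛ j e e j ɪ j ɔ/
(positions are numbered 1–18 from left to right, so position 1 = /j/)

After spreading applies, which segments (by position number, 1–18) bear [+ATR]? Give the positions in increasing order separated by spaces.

From /e/ at 2 rightward: 3 /e/ is itself a trigger — this domain ends here.
From /e/ at 2 leftward: 1 /j/ transparent; word edge.
From /e/ at 3 rightward: 4 /a/ → [+ATR]; 5 /ʊ/ → [+ATR]; 6 /j/ transparent; 7 /j/ transparent; 8 /j/ transparent; 9 /j/ transparent; 10 /ɛ/ → [+ATR]; 11 /ɛ/ → [+ATR]; 12 /j/ transparent; 13 /e/ is itself a trigger — this domain ends here.
From /e/ at 3 leftward: 2 /e/ is itself a trigger — this domain ends here.
From /e/ at 13 rightward: 14 /e/ is itself a trigger — this domain ends here.
From /e/ at 13 leftward: 12 /j/ transparent; 11 /ɛ/ → [+ATR]; 10 /ɛ/ → [+ATR]; 9 /j/ transparent; 8 /j/ transparent; 7 /j/ transparent; 6 /j/ transparent; 5 /ʊ/ → [+ATR]; 4 /a/ → [+ATR]; 3 /e/ is itself a trigger — this domain ends here.
From /e/ at 14 rightward: 15 /j/ transparent; 16 /ɪ/ → [+ATR]; 17 /j/ transparent; 18 /ɔ/ → [+ATR]; word edge.
From /e/ at 14 leftward: 13 /e/ is itself a trigger — this domain ends here.

2 3 4 5 10 11 13 14 16 18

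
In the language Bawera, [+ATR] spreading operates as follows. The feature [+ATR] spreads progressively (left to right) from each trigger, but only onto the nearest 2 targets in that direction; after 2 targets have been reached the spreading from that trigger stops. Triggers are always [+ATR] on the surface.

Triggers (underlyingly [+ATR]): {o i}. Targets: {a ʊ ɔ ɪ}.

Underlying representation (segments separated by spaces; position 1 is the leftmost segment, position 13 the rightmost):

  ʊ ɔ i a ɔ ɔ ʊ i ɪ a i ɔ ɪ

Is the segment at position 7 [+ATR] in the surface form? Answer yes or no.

From /i/ at 3 rightward: 4 /a/ → [+ATR]; 5 /ɔ/ → [+ATR]; bound reached.
From /i/ at 8 rightward: 9 /ɪ/ → [+ATR]; 10 /a/ → [+ATR]; bound reached.
From /i/ at 11 rightward: 12 /ɔ/ → [+ATR]; 13 /ɪ/ → [+ATR]; bound reached.
Targets with no active source: positions 1 2 6 7 stay [-ATR].
[+ATR] positions on the surface: 3 4 5 8 9 10 11 12 13.

no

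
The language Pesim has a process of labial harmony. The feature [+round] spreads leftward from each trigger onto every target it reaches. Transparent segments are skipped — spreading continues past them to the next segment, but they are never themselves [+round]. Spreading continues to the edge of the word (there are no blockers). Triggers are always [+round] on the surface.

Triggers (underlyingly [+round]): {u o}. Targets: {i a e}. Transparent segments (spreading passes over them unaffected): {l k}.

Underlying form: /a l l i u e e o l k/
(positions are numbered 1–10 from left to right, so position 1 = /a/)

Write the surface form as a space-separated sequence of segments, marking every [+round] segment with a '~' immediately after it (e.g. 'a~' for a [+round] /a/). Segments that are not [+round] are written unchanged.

From /u/ at 5 leftward: 4 /i/ → [+round]; 3 /l/ transparent; 2 /l/ transparent; 1 /a/ → [+round]; word edge.
From /o/ at 8 leftward: 7 /e/ → [+round]; 6 /e/ → [+round]; 5 /u/ is itself a trigger — this domain ends here.
[+round] positions on the surface: 1 4 5 6 7 8.

a~ l l i~ u~ e~ e~ o~ l k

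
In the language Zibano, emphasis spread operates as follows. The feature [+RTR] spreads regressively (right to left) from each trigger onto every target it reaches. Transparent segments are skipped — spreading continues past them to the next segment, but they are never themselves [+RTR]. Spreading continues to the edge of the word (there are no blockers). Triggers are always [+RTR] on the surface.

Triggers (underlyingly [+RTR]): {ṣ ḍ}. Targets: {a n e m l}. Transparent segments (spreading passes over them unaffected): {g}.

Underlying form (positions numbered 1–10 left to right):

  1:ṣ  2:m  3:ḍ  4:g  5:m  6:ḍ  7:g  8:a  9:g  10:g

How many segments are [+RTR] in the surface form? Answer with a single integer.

5

From /ṣ/ at 1 leftward: word edge.
From /ḍ/ at 3 leftward: 2 /m/ → [+RTR]; 1 /ṣ/ is itself a trigger — this domain ends here.
From /ḍ/ at 6 leftward: 5 /m/ → [+RTR]; 4 /g/ transparent; 3 /ḍ/ is itself a trigger — this domain ends here.
Target with no active source: position 8 stays [-emphatic].
[+RTR] positions on the surface: 1 2 3 5 6.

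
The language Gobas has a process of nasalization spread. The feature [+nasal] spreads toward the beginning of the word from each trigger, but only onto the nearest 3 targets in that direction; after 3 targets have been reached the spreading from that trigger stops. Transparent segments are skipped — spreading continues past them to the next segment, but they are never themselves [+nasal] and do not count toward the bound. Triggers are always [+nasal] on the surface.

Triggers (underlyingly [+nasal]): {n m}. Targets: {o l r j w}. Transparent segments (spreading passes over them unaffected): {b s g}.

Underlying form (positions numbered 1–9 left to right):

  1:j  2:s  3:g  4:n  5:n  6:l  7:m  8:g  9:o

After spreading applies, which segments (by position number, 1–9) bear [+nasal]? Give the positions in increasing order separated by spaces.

From /n/ at 4 leftward: 3 /g/ transparent; 2 /s/ transparent; 1 /j/ → [+nasal]; word edge.
From /n/ at 5 leftward: 4 /n/ is itself a trigger — this domain ends here.
From /m/ at 7 leftward: 6 /l/ → [+nasal]; 5 /n/ is itself a trigger — this domain ends here.
Target with no active source: position 9 stays [-nasal].

1 4 5 6 7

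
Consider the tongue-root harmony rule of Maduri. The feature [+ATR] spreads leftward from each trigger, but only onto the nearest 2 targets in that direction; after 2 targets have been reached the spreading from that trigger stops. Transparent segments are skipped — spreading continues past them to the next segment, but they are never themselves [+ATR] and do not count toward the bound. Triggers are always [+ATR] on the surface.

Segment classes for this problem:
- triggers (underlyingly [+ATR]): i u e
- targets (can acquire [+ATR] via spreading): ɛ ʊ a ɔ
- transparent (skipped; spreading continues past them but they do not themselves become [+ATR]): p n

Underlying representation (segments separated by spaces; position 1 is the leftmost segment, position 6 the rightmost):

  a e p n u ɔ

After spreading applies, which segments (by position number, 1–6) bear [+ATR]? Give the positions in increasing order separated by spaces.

1 2 5

From /e/ at 2 leftward: 1 /a/ → [+ATR]; word edge.
From /u/ at 5 leftward: 4 /n/ transparent; 3 /p/ transparent; 2 /e/ is itself a trigger — this domain ends here.
Target with no active source: position 6 stays [-ATR].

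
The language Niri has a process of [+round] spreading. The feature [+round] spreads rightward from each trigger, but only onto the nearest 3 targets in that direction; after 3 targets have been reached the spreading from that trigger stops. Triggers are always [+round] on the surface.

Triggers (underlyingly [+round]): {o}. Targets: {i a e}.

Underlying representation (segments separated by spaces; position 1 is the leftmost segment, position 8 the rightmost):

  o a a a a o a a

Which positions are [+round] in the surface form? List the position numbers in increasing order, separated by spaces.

From /o/ at 1 rightward: 2 /a/ → [+round]; 3 /a/ → [+round]; 4 /a/ → [+round]; bound reached.
From /o/ at 6 rightward: 7 /a/ → [+round]; 8 /a/ → [+round]; word edge.
Target with no active source: position 5 stays [-round].

1 2 3 4 6 7 8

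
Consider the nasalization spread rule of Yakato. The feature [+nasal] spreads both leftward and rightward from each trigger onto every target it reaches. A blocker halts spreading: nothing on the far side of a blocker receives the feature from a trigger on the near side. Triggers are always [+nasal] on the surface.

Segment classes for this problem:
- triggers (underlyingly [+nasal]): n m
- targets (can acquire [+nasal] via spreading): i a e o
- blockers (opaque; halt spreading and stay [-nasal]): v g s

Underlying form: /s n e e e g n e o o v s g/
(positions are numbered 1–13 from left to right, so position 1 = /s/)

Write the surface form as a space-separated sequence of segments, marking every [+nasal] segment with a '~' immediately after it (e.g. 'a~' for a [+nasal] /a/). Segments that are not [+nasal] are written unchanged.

s n~ e~ e~ e~ g n~ e~ o~ o~ v s g

From /n/ at 2 rightward: 3 /e/ → [+nasal]; 4 /e/ → [+nasal]; 5 /e/ → [+nasal]; 6 /g/ blocks.
From /n/ at 2 leftward: 1 /s/ blocks.
From /n/ at 7 rightward: 8 /e/ → [+nasal]; 9 /o/ → [+nasal]; 10 /o/ → [+nasal]; 11 /v/ blocks.
From /n/ at 7 leftward: 6 /g/ blocks.
[+nasal] positions on the surface: 2 3 4 5 7 8 9 10.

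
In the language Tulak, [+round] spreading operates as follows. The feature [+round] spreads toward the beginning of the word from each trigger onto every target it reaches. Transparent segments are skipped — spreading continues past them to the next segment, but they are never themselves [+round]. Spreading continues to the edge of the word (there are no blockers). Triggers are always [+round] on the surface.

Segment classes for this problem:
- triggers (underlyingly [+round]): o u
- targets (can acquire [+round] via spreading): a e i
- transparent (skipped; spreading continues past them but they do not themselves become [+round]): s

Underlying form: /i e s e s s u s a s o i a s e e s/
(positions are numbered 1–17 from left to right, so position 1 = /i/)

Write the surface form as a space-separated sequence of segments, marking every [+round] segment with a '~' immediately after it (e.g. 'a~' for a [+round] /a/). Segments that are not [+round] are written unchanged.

From /u/ at 7 leftward: 6 /s/ transparent; 5 /s/ transparent; 4 /e/ → [+round]; 3 /s/ transparent; 2 /e/ → [+round]; 1 /i/ → [+round]; word edge.
From /o/ at 11 leftward: 10 /s/ transparent; 9 /a/ → [+round]; 8 /s/ transparent; 7 /u/ is itself a trigger — this domain ends here.
Targets with no active source: positions 12 13 15 16 stay [-round].
[+round] positions on the surface: 1 2 4 7 9 11.

i~ e~ s e~ s s u~ s a~ s o~ i a s e e s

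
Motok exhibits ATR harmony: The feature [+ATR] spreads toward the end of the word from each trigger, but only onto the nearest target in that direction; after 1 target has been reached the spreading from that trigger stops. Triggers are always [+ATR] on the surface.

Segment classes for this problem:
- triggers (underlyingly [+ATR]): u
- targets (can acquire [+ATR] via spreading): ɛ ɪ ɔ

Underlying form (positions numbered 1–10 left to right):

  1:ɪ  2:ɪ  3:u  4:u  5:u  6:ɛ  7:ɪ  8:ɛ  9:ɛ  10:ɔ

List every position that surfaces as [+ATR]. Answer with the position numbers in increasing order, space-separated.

3 4 5 6

From /u/ at 3 rightward: 4 /u/ is itself a trigger — this domain ends here.
From /u/ at 4 rightward: 5 /u/ is itself a trigger — this domain ends here.
From /u/ at 5 rightward: 6 /ɛ/ → [+ATR]; bound reached.
Targets with no active source: positions 1 2 7 8 9 10 stay [-ATR].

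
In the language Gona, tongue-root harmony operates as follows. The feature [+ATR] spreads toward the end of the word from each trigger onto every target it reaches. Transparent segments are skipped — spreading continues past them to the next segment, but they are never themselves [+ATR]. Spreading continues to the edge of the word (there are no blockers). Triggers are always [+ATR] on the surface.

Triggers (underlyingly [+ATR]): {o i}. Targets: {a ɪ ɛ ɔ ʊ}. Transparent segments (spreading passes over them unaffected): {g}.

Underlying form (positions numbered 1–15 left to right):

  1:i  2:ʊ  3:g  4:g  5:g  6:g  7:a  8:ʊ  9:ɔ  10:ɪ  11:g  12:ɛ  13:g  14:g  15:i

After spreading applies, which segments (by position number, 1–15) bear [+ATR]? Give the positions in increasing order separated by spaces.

1 2 7 8 9 10 12 15

From /i/ at 1 rightward: 2 /ʊ/ → [+ATR]; 3 /g/ transparent; 4 /g/ transparent; 5 /g/ transparent; 6 /g/ transparent; 7 /a/ → [+ATR]; 8 /ʊ/ → [+ATR]; 9 /ɔ/ → [+ATR]; 10 /ɪ/ → [+ATR]; 11 /g/ transparent; 12 /ɛ/ → [+ATR]; 13 /g/ transparent; 14 /g/ transparent; 15 /i/ is itself a trigger — this domain ends here.
From /i/ at 15 rightward: word edge.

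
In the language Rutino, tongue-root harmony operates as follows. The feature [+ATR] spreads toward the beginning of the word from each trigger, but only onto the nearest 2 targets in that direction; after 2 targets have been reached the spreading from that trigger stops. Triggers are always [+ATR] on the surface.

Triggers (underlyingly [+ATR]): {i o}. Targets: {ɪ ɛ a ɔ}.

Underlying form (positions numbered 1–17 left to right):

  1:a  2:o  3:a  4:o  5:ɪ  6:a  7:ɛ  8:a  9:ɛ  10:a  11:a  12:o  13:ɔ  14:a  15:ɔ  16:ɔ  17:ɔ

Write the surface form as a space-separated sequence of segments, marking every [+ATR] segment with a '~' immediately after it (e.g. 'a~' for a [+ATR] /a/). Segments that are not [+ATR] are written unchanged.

From /o/ at 2 leftward: 1 /a/ → [+ATR]; word edge.
From /o/ at 4 leftward: 3 /a/ → [+ATR]; 2 /o/ is itself a trigger — this domain ends here.
From /o/ at 12 leftward: 11 /a/ → [+ATR]; 10 /a/ → [+ATR]; bound reached.
Targets with no active source: positions 5 6 7 8 9 13 14 15 16 17 stay [-ATR].
[+ATR] positions on the surface: 1 2 3 4 10 11 12.

a~ o~ a~ o~ ɪ a ɛ a ɛ a~ a~ o~ ɔ a ɔ ɔ ɔ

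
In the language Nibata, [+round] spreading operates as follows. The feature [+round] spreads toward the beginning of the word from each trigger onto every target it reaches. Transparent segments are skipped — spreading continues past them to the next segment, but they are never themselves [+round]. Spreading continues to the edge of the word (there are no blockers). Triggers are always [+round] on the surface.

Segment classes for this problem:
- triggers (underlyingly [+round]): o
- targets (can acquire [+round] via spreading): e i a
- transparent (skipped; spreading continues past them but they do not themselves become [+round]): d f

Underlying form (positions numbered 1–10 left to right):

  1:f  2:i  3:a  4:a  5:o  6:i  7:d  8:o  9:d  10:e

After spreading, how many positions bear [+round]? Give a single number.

6

From /o/ at 5 leftward: 4 /a/ → [+round]; 3 /a/ → [+round]; 2 /i/ → [+round]; 1 /f/ transparent; word edge.
From /o/ at 8 leftward: 7 /d/ transparent; 6 /i/ → [+round]; 5 /o/ is itself a trigger — this domain ends here.
Target with no active source: position 10 stays [-round].
[+round] positions on the surface: 2 3 4 5 6 8.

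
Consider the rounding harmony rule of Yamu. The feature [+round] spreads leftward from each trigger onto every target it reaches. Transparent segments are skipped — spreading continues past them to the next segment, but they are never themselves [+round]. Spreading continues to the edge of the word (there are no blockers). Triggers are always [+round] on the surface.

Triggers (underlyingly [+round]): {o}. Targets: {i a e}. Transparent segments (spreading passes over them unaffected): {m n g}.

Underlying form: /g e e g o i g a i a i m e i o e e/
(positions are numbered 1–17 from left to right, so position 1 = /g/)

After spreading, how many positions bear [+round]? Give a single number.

From /o/ at 5 leftward: 4 /g/ transparent; 3 /e/ → [+round]; 2 /e/ → [+round]; 1 /g/ transparent; word edge.
From /o/ at 15 leftward: 14 /i/ → [+round]; 13 /e/ → [+round]; 12 /m/ transparent; 11 /i/ → [+round]; 10 /a/ → [+round]; 9 /i/ → [+round]; 8 /a/ → [+round]; 7 /g/ transparent; 6 /i/ → [+round]; 5 /o/ is itself a trigger — this domain ends here.
Targets with no active source: positions 16 17 stay [-round].
[+round] positions on the surface: 2 3 5 6 8 9 10 11 13 14 15.

11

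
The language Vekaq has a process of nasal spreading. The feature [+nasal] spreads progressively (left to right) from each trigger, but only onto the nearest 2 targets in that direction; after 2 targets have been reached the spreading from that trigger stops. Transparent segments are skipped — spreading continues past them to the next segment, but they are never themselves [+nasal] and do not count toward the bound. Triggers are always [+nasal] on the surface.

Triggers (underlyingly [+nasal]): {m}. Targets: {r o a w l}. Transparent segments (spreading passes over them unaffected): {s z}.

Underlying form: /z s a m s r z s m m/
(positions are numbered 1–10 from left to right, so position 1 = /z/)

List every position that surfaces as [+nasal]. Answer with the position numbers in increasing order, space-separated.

4 6 9 10

From /m/ at 4 rightward: 5 /s/ transparent; 6 /r/ → [+nasal]; 7 /z/ transparent; 8 /s/ transparent; 9 /m/ is itself a trigger — this domain ends here.
From /m/ at 9 rightward: 10 /m/ is itself a trigger — this domain ends here.
From /m/ at 10 rightward: word edge.
Target with no active source: position 3 stays [-nasal].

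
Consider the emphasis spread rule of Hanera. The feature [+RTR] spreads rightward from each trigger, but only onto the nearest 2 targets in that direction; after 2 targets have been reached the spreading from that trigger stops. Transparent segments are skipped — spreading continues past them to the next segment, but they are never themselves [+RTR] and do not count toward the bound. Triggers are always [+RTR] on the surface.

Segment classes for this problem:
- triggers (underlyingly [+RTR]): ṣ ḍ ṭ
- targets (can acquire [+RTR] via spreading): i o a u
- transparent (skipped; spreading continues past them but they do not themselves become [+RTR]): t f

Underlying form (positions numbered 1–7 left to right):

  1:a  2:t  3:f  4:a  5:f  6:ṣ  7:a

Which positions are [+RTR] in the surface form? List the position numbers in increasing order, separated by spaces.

6 7

From /ṣ/ at 6 rightward: 7 /a/ → [+RTR]; word edge.
Targets with no active source: positions 1 4 stay [-emphatic].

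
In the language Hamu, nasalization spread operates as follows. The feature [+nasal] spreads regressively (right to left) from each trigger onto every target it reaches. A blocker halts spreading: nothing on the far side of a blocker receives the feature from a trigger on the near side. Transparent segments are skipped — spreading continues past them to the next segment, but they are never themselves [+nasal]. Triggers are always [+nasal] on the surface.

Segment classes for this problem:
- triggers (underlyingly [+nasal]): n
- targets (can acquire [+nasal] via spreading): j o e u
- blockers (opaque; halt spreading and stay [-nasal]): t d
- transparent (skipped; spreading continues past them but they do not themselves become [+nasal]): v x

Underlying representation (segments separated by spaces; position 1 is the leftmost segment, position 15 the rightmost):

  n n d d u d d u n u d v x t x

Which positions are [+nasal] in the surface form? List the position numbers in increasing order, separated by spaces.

From /n/ at 1 leftward: word edge.
From /n/ at 2 leftward: 1 /n/ is itself a trigger — this domain ends here.
From /n/ at 9 leftward: 8 /u/ → [+nasal]; 7 /d/ blocks.
Targets with no active source: positions 5 10 stay [-nasal].

1 2 8 9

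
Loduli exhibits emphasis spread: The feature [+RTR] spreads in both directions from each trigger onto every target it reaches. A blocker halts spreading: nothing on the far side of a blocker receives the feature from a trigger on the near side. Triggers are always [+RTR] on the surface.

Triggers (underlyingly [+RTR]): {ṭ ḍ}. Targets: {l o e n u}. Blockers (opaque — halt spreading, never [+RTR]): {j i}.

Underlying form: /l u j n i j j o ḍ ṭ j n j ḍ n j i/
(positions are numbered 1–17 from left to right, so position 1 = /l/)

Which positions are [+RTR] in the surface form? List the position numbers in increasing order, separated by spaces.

From /ḍ/ at 9 rightward: 10 /ṭ/ is itself a trigger — this domain ends here.
From /ḍ/ at 9 leftward: 8 /o/ → [+RTR]; 7 /j/ blocks.
From /ṭ/ at 10 rightward: 11 /j/ blocks.
From /ṭ/ at 10 leftward: 9 /ḍ/ is itself a trigger — this domain ends here.
From /ḍ/ at 14 rightward: 15 /n/ → [+RTR]; 16 /j/ blocks.
From /ḍ/ at 14 leftward: 13 /j/ blocks.
Targets with no active source: positions 1 2 4 12 stay [-emphatic].

8 9 10 14 15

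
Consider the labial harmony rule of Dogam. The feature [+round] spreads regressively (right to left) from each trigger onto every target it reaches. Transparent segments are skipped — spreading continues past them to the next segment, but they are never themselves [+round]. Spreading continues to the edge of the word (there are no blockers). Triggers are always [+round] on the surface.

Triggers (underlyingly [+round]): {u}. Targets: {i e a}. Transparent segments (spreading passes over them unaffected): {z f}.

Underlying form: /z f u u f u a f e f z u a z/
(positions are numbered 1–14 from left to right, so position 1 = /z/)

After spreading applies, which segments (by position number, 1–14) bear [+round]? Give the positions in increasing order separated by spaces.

3 4 6 7 9 12

From /u/ at 3 leftward: 2 /f/ transparent; 1 /z/ transparent; word edge.
From /u/ at 4 leftward: 3 /u/ is itself a trigger — this domain ends here.
From /u/ at 6 leftward: 5 /f/ transparent; 4 /u/ is itself a trigger — this domain ends here.
From /u/ at 12 leftward: 11 /z/ transparent; 10 /f/ transparent; 9 /e/ → [+round]; 8 /f/ transparent; 7 /a/ → [+round]; 6 /u/ is itself a trigger — this domain ends here.
Target with no active source: position 13 stays [-round].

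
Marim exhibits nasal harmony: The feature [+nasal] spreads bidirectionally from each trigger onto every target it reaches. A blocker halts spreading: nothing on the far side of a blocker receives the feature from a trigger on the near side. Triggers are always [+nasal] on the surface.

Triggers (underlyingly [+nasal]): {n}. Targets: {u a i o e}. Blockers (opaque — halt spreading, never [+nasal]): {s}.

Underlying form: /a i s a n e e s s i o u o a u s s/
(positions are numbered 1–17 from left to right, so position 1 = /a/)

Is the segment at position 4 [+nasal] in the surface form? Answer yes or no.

yes

From /n/ at 5 rightward: 6 /e/ → [+nasal]; 7 /e/ → [+nasal]; 8 /s/ blocks.
From /n/ at 5 leftward: 4 /a/ → [+nasal]; 3 /s/ blocks.
Targets with no active source: positions 1 2 10 11 12 13 14 15 stay [-nasal].
[+nasal] positions on the surface: 4 5 6 7.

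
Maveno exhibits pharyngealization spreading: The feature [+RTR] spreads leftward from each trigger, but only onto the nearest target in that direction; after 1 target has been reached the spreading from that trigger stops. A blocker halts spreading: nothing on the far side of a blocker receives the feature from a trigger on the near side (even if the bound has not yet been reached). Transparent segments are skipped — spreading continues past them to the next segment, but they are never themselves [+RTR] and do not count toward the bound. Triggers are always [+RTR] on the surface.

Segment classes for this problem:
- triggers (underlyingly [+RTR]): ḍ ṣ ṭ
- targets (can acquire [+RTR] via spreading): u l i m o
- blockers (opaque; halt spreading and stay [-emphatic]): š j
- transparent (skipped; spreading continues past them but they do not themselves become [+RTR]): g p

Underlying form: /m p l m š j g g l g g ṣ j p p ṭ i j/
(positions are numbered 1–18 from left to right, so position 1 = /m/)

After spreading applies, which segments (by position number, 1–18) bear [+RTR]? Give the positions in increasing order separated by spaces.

9 12 16

From /ṣ/ at 12 leftward: 11 /g/ transparent; 10 /g/ transparent; 9 /l/ → [+RTR]; bound reached.
From /ṭ/ at 16 leftward: 15 /p/ transparent; 14 /p/ transparent; 13 /j/ blocks.
Targets with no active source: positions 1 3 4 17 stay [-emphatic].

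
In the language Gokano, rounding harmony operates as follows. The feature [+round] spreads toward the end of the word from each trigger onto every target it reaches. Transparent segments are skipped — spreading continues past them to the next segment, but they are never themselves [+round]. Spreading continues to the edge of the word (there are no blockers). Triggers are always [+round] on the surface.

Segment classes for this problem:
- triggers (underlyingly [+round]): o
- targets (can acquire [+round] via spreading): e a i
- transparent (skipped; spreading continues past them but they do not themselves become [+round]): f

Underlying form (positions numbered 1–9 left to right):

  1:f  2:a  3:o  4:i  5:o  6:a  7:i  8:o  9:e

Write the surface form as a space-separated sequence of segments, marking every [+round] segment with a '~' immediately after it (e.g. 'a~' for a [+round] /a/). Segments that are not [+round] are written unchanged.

From /o/ at 3 rightward: 4 /i/ → [+round]; 5 /o/ is itself a trigger — this domain ends here.
From /o/ at 5 rightward: 6 /a/ → [+round]; 7 /i/ → [+round]; 8 /o/ is itself a trigger — this domain ends here.
From /o/ at 8 rightward: 9 /e/ → [+round]; word edge.
Target with no active source: position 2 stays [-round].
[+round] positions on the surface: 3 4 5 6 7 8 9.

f a o~ i~ o~ a~ i~ o~ e~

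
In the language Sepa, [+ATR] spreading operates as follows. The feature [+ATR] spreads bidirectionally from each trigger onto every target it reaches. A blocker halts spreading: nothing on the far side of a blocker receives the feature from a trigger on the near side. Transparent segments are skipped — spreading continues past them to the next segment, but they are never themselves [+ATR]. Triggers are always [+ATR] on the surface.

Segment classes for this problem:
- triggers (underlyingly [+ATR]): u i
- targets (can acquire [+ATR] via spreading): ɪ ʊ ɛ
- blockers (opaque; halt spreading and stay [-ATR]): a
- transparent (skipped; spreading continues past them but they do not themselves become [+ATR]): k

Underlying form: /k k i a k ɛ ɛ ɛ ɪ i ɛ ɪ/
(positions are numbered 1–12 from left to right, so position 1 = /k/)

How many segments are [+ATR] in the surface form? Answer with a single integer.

8

From /i/ at 3 rightward: 4 /a/ blocks.
From /i/ at 3 leftward: 2 /k/ transparent; 1 /k/ transparent; word edge.
From /i/ at 10 rightward: 11 /ɛ/ → [+ATR]; 12 /ɪ/ → [+ATR]; word edge.
From /i/ at 10 leftward: 9 /ɪ/ → [+ATR]; 8 /ɛ/ → [+ATR]; 7 /ɛ/ → [+ATR]; 6 /ɛ/ → [+ATR]; 5 /k/ transparent; 4 /a/ blocks.
[+ATR] positions on the surface: 3 6 7 8 9 10 11 12.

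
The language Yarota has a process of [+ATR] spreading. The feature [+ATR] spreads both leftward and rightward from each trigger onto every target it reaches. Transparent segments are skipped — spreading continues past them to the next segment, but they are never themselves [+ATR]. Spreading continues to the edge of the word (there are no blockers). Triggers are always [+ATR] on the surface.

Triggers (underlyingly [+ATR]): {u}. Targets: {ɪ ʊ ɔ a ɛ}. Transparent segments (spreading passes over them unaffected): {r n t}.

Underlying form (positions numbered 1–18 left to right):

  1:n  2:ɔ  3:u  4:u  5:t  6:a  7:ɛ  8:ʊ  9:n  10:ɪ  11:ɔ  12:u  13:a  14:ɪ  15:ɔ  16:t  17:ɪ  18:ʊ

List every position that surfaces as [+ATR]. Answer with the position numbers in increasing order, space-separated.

From /u/ at 3 rightward: 4 /u/ is itself a trigger — this domain ends here.
From /u/ at 3 leftward: 2 /ɔ/ → [+ATR]; 1 /n/ transparent; word edge.
From /u/ at 4 rightward: 5 /t/ transparent; 6 /a/ → [+ATR]; 7 /ɛ/ → [+ATR]; 8 /ʊ/ → [+ATR]; 9 /n/ transparent; 10 /ɪ/ → [+ATR]; 11 /ɔ/ → [+ATR]; 12 /u/ is itself a trigger — this domain ends here.
From /u/ at 4 leftward: 3 /u/ is itself a trigger — this domain ends here.
From /u/ at 12 rightward: 13 /a/ → [+ATR]; 14 /ɪ/ → [+ATR]; 15 /ɔ/ → [+ATR]; 16 /t/ transparent; 17 /ɪ/ → [+ATR]; 18 /ʊ/ → [+ATR]; word edge.
From /u/ at 12 leftward: 11 /ɔ/ → [+ATR]; 10 /ɪ/ → [+ATR]; 9 /n/ transparent; 8 /ʊ/ → [+ATR]; 7 /ɛ/ → [+ATR]; 6 /a/ → [+ATR]; 5 /t/ transparent; 4 /u/ is itself a trigger — this domain ends here.

2 3 4 6 7 8 10 11 12 13 14 15 17 18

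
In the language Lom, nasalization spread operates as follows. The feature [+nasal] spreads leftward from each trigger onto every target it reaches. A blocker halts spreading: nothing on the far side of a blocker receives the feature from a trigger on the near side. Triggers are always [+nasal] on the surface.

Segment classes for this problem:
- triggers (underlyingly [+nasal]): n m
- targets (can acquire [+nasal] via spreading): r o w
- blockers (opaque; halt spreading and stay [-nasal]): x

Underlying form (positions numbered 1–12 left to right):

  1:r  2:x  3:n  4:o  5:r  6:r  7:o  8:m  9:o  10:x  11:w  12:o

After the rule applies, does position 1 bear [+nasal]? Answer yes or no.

From /n/ at 3 leftward: 2 /x/ blocks.
From /m/ at 8 leftward: 7 /o/ → [+nasal]; 6 /r/ → [+nasal]; 5 /r/ → [+nasal]; 4 /o/ → [+nasal]; 3 /n/ is itself a trigger — this domain ends here.
Targets with no active source: positions 1 9 11 12 stay [-nasal].
[+nasal] positions on the surface: 3 4 5 6 7 8.

no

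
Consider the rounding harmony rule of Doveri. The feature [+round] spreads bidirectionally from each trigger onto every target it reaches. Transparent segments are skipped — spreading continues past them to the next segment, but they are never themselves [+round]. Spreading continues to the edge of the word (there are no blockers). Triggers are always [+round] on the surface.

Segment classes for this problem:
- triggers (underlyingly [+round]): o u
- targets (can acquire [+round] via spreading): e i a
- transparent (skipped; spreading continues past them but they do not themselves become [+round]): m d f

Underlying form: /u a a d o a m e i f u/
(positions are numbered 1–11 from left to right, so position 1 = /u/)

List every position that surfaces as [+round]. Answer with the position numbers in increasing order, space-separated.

1 2 3 5 6 8 9 11

From /u/ at 1 rightward: 2 /a/ → [+round]; 3 /a/ → [+round]; 4 /d/ transparent; 5 /o/ is itself a trigger — this domain ends here.
From /u/ at 1 leftward: word edge.
From /o/ at 5 rightward: 6 /a/ → [+round]; 7 /m/ transparent; 8 /e/ → [+round]; 9 /i/ → [+round]; 10 /f/ transparent; 11 /u/ is itself a trigger — this domain ends here.
From /o/ at 5 leftward: 4 /d/ transparent; 3 /a/ → [+round]; 2 /a/ → [+round]; 1 /u/ is itself a trigger — this domain ends here.
From /u/ at 11 rightward: word edge.
From /u/ at 11 leftward: 10 /f/ transparent; 9 /i/ → [+round]; 8 /e/ → [+round]; 7 /m/ transparent; 6 /a/ → [+round]; 5 /o/ is itself a trigger — this domain ends here.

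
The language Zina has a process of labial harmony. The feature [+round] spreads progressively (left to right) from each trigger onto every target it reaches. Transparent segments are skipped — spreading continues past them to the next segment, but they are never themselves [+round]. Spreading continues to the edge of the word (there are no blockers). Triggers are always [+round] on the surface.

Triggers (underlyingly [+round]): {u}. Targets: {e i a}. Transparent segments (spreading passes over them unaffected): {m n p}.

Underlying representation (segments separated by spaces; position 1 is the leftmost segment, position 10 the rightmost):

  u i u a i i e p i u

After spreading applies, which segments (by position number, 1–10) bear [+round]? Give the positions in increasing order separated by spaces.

1 2 3 4 5 6 7 9 10

From /u/ at 1 rightward: 2 /i/ → [+round]; 3 /u/ is itself a trigger — this domain ends here.
From /u/ at 3 rightward: 4 /a/ → [+round]; 5 /i/ → [+round]; 6 /i/ → [+round]; 7 /e/ → [+round]; 8 /p/ transparent; 9 /i/ → [+round]; 10 /u/ is itself a trigger — this domain ends here.
From /u/ at 10 rightward: word edge.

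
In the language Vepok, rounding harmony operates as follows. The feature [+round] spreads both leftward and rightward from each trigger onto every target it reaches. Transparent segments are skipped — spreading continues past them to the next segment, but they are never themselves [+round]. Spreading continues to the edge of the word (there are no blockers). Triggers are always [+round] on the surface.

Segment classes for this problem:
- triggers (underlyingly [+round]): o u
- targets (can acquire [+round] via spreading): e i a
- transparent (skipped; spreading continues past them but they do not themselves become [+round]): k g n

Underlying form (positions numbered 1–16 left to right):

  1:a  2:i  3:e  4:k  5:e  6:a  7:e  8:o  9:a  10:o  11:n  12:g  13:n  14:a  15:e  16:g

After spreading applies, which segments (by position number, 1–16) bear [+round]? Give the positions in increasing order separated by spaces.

1 2 3 5 6 7 8 9 10 14 15

From /o/ at 8 rightward: 9 /a/ → [+round]; 10 /o/ is itself a trigger — this domain ends here.
From /o/ at 8 leftward: 7 /e/ → [+round]; 6 /a/ → [+round]; 5 /e/ → [+round]; 4 /k/ transparent; 3 /e/ → [+round]; 2 /i/ → [+round]; 1 /a/ → [+round]; word edge.
From /o/ at 10 rightward: 11 /n/ transparent; 12 /g/ transparent; 13 /n/ transparent; 14 /a/ → [+round]; 15 /e/ → [+round]; 16 /g/ transparent; word edge.
From /o/ at 10 leftward: 9 /a/ → [+round]; 8 /o/ is itself a trigger — this domain ends here.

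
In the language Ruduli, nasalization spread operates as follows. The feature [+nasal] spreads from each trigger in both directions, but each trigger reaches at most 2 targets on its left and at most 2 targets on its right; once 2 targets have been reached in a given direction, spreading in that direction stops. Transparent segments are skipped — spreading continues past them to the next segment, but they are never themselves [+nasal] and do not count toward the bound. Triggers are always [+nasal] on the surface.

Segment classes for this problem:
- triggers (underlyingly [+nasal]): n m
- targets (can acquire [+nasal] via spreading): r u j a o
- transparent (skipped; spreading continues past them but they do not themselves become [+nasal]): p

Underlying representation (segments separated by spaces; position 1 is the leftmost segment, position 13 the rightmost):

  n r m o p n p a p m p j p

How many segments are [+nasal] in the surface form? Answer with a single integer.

8

From /n/ at 1 rightward: 2 /r/ → [+nasal]; 3 /m/ is itself a trigger — this domain ends here.
From /n/ at 1 leftward: word edge.
From /m/ at 3 rightward: 4 /o/ → [+nasal]; 5 /p/ transparent; 6 /n/ is itself a trigger — this domain ends here.
From /m/ at 3 leftward: 2 /r/ → [+nasal]; 1 /n/ is itself a trigger — this domain ends here.
From /n/ at 6 rightward: 7 /p/ transparent; 8 /a/ → [+nasal]; 9 /p/ transparent; 10 /m/ is itself a trigger — this domain ends here.
From /n/ at 6 leftward: 5 /p/ transparent; 4 /o/ → [+nasal]; 3 /m/ is itself a trigger — this domain ends here.
From /m/ at 10 rightward: 11 /p/ transparent; 12 /j/ → [+nasal]; 13 /p/ transparent; word edge.
From /m/ at 10 leftward: 9 /p/ transparent; 8 /a/ → [+nasal]; 7 /p/ transparent; 6 /n/ is itself a trigger — this domain ends here.
[+nasal] positions on the surface: 1 2 3 4 6 8 10 12.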